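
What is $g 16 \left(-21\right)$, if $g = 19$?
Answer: $-6384$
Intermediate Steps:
$g 16 \left(-21\right) = 19 \cdot 16 \left(-21\right) = 304 \left(-21\right) = -6384$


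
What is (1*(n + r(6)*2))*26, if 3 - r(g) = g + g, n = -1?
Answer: -494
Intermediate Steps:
r(g) = 3 - 2*g (r(g) = 3 - (g + g) = 3 - 2*g)
(1*(n + r(6)*2))*26 = (1*(-1 + (3 - 2*6)*2))*26 = (1*(-1 + (3 - 12)*2))*26 = (1*(-1 - 9*2))*26 = (1*(-1 - 18))*26 = (1*(-19))*26 = -19*26 = -494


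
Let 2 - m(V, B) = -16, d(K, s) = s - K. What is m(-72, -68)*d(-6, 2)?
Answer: 144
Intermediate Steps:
m(V, B) = 18 (m(V, B) = 2 - 1*(-16) = 2 + 16 = 18)
m(-72, -68)*d(-6, 2) = 18*(2 - 1*(-6)) = 18*(2 + 6) = 18*8 = 144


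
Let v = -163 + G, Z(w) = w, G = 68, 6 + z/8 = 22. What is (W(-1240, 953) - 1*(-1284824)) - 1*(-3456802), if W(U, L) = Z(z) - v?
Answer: 4741849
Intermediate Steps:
z = 128 (z = -48 + 8*22 = -48 + 176 = 128)
v = -95 (v = -163 + 68 = -95)
W(U, L) = 223 (W(U, L) = 128 - 1*(-95) = 128 + 95 = 223)
(W(-1240, 953) - 1*(-1284824)) - 1*(-3456802) = (223 - 1*(-1284824)) - 1*(-3456802) = (223 + 1284824) + 3456802 = 1285047 + 3456802 = 4741849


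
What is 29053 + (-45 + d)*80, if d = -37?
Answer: 22493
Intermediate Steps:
29053 + (-45 + d)*80 = 29053 + (-45 - 37)*80 = 29053 - 82*80 = 29053 - 6560 = 22493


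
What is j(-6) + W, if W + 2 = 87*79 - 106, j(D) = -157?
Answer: 6608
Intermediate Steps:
W = 6765 (W = -2 + (87*79 - 106) = -2 + (6873 - 106) = -2 + 6767 = 6765)
j(-6) + W = -157 + 6765 = 6608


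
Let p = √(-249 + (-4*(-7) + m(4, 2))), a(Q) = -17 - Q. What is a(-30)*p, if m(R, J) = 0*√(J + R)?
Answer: 13*I*√221 ≈ 193.26*I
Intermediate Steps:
m(R, J) = 0
p = I*√221 (p = √(-249 + (-4*(-7) + 0)) = √(-249 + (28 + 0)) = √(-249 + 28) = √(-221) = I*√221 ≈ 14.866*I)
a(-30)*p = (-17 - 1*(-30))*(I*√221) = (-17 + 30)*(I*√221) = 13*(I*√221) = 13*I*√221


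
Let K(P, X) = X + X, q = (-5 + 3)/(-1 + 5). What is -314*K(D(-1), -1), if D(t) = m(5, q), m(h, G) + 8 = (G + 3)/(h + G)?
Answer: 628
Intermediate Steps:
q = -½ (q = -2/4 = -2*¼ = -½ ≈ -0.50000)
m(h, G) = -8 + (3 + G)/(G + h) (m(h, G) = -8 + (G + 3)/(h + G) = -8 + (3 + G)/(G + h))
D(t) = -67/9 (D(t) = (3 - 8*5 - 7*(-½))/(-½ + 5) = (3 - 40 + 7/2)/(9/2) = (2/9)*(-67/2) = -67/9)
K(P, X) = 2*X
-314*K(D(-1), -1) = -628*(-1) = -314*(-2) = 628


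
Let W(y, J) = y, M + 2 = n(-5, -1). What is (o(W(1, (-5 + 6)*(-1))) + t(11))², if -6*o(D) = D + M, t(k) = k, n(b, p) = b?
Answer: 144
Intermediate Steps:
M = -7 (M = -2 - 5 = -7)
o(D) = 7/6 - D/6 (o(D) = -(D - 7)/6 = -(-7 + D)/6 = 7/6 - D/6)
(o(W(1, (-5 + 6)*(-1))) + t(11))² = ((7/6 - ⅙*1) + 11)² = ((7/6 - ⅙) + 11)² = (1 + 11)² = 12² = 144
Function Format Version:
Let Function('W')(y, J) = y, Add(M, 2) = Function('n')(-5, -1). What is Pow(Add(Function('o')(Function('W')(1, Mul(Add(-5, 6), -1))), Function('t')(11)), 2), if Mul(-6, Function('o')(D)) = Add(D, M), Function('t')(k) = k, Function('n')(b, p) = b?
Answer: 144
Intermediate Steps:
M = -7 (M = Add(-2, -5) = -7)
Function('o')(D) = Add(Rational(7, 6), Mul(Rational(-1, 6), D)) (Function('o')(D) = Mul(Rational(-1, 6), Add(D, -7)) = Mul(Rational(-1, 6), Add(-7, D)) = Add(Rational(7, 6), Mul(Rational(-1, 6), D)))
Pow(Add(Function('o')(Function('W')(1, Mul(Add(-5, 6), -1))), Function('t')(11)), 2) = Pow(Add(Add(Rational(7, 6), Mul(Rational(-1, 6), 1)), 11), 2) = Pow(Add(Add(Rational(7, 6), Rational(-1, 6)), 11), 2) = Pow(Add(1, 11), 2) = Pow(12, 2) = 144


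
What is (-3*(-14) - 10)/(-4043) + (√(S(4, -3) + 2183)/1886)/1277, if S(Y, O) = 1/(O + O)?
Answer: -32/4043 + √78582/14450532 ≈ -0.0078955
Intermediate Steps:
S(Y, O) = 1/(2*O)
(-3*(-14) - 10)/(-4043) + (√(S(4, -3) + 2183)/1886)/1277 = (-3*(-14) - 10)/(-4043) + (√((½)/(-3) + 2183)/1886)/1277 = (42 - 10)*(-1/4043) + (√((½)*(-⅓) + 2183)*(1/1886))*(1/1277) = 32*(-1/4043) + (√(-⅙ + 2183)*(1/1886))*(1/1277) = -32/4043 + (√(13097/6)*(1/1886))*(1/1277) = -32/4043 + ((√78582/6)*(1/1886))*(1/1277) = -32/4043 + (√78582/11316)*(1/1277) = -32/4043 + √78582/14450532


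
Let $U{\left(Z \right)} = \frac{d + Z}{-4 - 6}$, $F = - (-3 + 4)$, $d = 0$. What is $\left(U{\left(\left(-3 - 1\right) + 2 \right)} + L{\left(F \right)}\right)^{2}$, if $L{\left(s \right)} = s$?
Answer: $\frac{16}{25} \approx 0.64$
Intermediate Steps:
$F = -1$ ($F = \left(-1\right) 1 = -1$)
$U{\left(Z \right)} = - \frac{Z}{10}$ ($U{\left(Z \right)} = \frac{0 + Z}{-4 - 6} = \frac{Z}{-10} = Z \left(- \frac{1}{10}\right) = - \frac{Z}{10}$)
$\left(U{\left(\left(-3 - 1\right) + 2 \right)} + L{\left(F \right)}\right)^{2} = \left(- \frac{\left(-3 - 1\right) + 2}{10} - 1\right)^{2} = \left(- \frac{-4 + 2}{10} - 1\right)^{2} = \left(\left(- \frac{1}{10}\right) \left(-2\right) - 1\right)^{2} = \left(\frac{1}{5} - 1\right)^{2} = \left(- \frac{4}{5}\right)^{2} = \frac{16}{25}$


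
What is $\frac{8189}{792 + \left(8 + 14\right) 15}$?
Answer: $\frac{8189}{1122} \approx 7.2986$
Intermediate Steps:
$\frac{8189}{792 + \left(8 + 14\right) 15} = \frac{8189}{792 + 22 \cdot 15} = \frac{8189}{792 + 330} = \frac{8189}{1122}$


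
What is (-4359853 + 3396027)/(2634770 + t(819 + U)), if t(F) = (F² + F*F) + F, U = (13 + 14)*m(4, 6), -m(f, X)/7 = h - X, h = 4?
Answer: -963826/5501585 ≈ -0.17519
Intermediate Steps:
m(f, X) = -28 + 7*X (m(f, X) = -7*(4 - X) = -28 + 7*X)
U = 378 (U = (13 + 14)*(-28 + 7*6) = 27*(-28 + 42) = 27*14 = 378)
t(F) = F + 2*F² (t(F) = (F² + F²) + F = 2*F² + F = F + 2*F²)
(-4359853 + 3396027)/(2634770 + t(819 + U)) = (-4359853 + 3396027)/(2634770 + (819 + 378)*(1 + 2*(819 + 378))) = -963826/(2634770 + 1197*(1 + 2*1197)) = -963826/(2634770 + 1197*(1 + 2394)) = -963826/(2634770 + 1197*2395) = -963826/(2634770 + 2866815) = -963826/5501585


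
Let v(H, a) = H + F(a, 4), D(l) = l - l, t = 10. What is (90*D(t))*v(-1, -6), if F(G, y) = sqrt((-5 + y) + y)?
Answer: 0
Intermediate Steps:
F(G, y) = sqrt(-5 + 2*y)
D(l) = 0
v(H, a) = H + sqrt(3) (v(H, a) = H + sqrt(-5 + 2*4) = H + sqrt(-5 + 8) = H + sqrt(3))
(90*D(t))*v(-1, -6) = (90*0)*(-1 + sqrt(3)) = 0*(-1 + sqrt(3)) = 0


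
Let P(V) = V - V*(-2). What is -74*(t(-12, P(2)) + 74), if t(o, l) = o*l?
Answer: -148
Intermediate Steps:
P(V) = 3*V (P(V) = V - (-2)*V = V + 2*V = 3*V)
t(o, l) = l*o
-74*(t(-12, P(2)) + 74) = -74*((3*2)*(-12) + 74) = -74*(6*(-12) + 74) = -74*(-72 + 74) = -74*2 = -148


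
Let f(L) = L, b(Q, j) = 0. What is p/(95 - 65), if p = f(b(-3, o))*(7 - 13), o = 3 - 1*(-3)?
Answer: 0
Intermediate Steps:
o = 6 (o = 3 + 3 = 6)
p = 0 (p = 0*(7 - 13) = 0*(-6) = 0)
p/(95 - 65) = 0/(95 - 65) = 0/30 = (1/30)*0 = 0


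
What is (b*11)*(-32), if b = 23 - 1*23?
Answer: 0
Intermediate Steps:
b = 0 (b = 23 - 23 = 0)
(b*11)*(-32) = (0*11)*(-32) = 0*(-32) = 0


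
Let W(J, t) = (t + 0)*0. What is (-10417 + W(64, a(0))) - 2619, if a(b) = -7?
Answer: -13036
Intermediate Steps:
W(J, t) = 0 (W(J, t) = t*0 = 0)
(-10417 + W(64, a(0))) - 2619 = (-10417 + 0) - 2619 = -10417 - 2619 = -13036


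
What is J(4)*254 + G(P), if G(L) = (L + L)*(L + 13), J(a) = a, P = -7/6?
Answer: 17791/18 ≈ 988.39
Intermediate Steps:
P = -7/6 (P = -7*1/6 = -7/6 ≈ -1.1667)
G(L) = 2*L*(13 + L) (G(L) = (2*L)*(13 + L) = 2*L*(13 + L))
J(4)*254 + G(P) = 4*254 + 2*(-7/6)*(13 - 7/6) = 1016 + 2*(-7/6)*(71/6) = 1016 - 497/18 = 17791/18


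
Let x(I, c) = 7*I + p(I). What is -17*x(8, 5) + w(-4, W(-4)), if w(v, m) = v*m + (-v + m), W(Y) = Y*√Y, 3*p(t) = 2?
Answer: -2878/3 + 24*I ≈ -959.33 + 24.0*I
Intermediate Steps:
p(t) = ⅔ (p(t) = (⅓)*2 = ⅔)
W(Y) = Y^(3/2)
x(I, c) = ⅔ + 7*I (x(I, c) = 7*I + ⅔ = ⅔ + 7*I)
w(v, m) = m - v + m*v (w(v, m) = m*v + (m - v) = m - v + m*v)
-17*x(8, 5) + w(-4, W(-4)) = -17*(⅔ + 7*8) + ((-4)^(3/2) - 1*(-4) + (-4)^(3/2)*(-4)) = -17*(⅔ + 56) + (-8*I + 4 - 8*I*(-4)) = -17*170/3 + (-8*I + 4 + 32*I) = -2890/3 + (4 + 24*I) = -2878/3 + 24*I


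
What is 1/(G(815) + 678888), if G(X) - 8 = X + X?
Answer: 1/680526 ≈ 1.4695e-6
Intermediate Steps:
G(X) = 8 + 2*X (G(X) = 8 + (X + X) = 8 + 2*X)
1/(G(815) + 678888) = 1/((8 + 2*815) + 678888) = 1/((8 + 1630) + 678888) = 1/(1638 + 678888) = 1/680526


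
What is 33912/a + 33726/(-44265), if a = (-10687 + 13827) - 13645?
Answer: -123693754/31000255 ≈ -3.9901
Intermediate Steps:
a = -10505 (a = 3140 - 13645 = -10505)
33912/a + 33726/(-44265) = 33912/(-10505) + 33726/(-44265) = 33912*(-1/10505) + 33726*(-1/44265) = -33912/10505 - 11242/14755 = -123693754/31000255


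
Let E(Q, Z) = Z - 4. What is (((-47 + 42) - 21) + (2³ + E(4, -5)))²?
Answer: 729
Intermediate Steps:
E(Q, Z) = -4 + Z
(((-47 + 42) - 21) + (2³ + E(4, -5)))² = (((-47 + 42) - 21) + (2³ + (-4 - 5)))² = ((-5 - 21) + (8 - 9))² = (-26 - 1)² = (-27)² = 729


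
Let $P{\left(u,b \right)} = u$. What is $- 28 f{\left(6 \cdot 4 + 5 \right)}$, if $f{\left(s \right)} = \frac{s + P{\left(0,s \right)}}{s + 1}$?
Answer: $- \frac{406}{15} \approx -27.067$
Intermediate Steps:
$f{\left(s \right)} = \frac{s}{1 + s}$ ($f{\left(s \right)} = \frac{s + 0}{s + 1} = \frac{s}{1 + s}$)
$- 28 f{\left(6 \cdot 4 + 5 \right)} = - 28 \frac{6 \cdot 4 + 5}{1 + \left(6 \cdot 4 + 5\right)} = - 28 \frac{24 + 5}{1 + \left(24 + 5\right)} = - 28 \frac{29}{1 + 29} = - 28 \cdot \frac{29}{30} = - 28 \cdot 29 \cdot \frac{1}{30} = \left(-28\right) \frac{29}{30} = - \frac{406}{15}$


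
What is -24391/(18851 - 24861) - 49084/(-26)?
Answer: 147814503/78130 ≈ 1891.9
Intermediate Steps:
-24391/(18851 - 24861) - 49084/(-26) = -24391/(-6010) - 49084*(-1/26) = -24391*(-1/6010) + 24542/13 = 24391/6010 + 24542/13 = 147814503/78130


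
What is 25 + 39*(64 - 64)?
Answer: 25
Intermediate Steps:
25 + 39*(64 - 64) = 25 + 39*0 = 25 + 0 = 25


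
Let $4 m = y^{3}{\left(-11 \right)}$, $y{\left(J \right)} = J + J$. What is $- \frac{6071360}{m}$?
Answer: $\frac{3035680}{1331} \approx 2280.8$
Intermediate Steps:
$y{\left(J \right)} = 2 J$
$m = -2662$ ($m = \frac{\left(2 \left(-11\right)\right)^{3}}{4} = \frac{\left(-22\right)^{3}}{4} = \frac{1}{4} \left(-10648\right) = -2662$)
$- \frac{6071360}{m} = - \frac{6071360}{-2662} = \left(-6071360\right) \left(- \frac{1}{2662}\right) = \frac{3035680}{1331}$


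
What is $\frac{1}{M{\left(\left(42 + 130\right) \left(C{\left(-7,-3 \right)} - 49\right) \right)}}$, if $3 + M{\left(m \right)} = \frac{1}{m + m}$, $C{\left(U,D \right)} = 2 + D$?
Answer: $- \frac{17200}{51601} \approx -0.33333$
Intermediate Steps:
$M{\left(m \right)} = -3 + \frac{1}{2 m}$ ($M{\left(m \right)} = -3 + \frac{1}{m + m} = -3 + \frac{1}{2 m}$)
$\frac{1}{M{\left(\left(42 + 130\right) \left(C{\left(-7,-3 \right)} - 49\right) \right)}} = \frac{1}{-3 + \frac{1}{2 \left(42 + 130\right) \left(\left(2 - 3\right) - 49\right)}} = \frac{1}{-3 + \frac{1}{2 \cdot 172 \left(-1 - 49\right)}} = \frac{1}{-3 + \frac{1}{2 \cdot 172 \left(-50\right)}} = \frac{1}{-3 + \frac{1}{2 \left(-8600\right)}} = \frac{1}{-3 + \frac{1}{2} \left(- \frac{1}{8600}\right)} = \frac{1}{-3 - \frac{1}{17200}} = \frac{1}{- \frac{51601}{17200}} = - \frac{17200}{51601}$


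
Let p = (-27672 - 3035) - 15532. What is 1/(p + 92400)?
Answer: 1/46161 ≈ 2.1663e-5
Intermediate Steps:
p = -46239 (p = -30707 - 15532 = -46239)
1/(p + 92400) = 1/(-46239 + 92400) = 1/46161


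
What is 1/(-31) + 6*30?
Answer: 5579/31 ≈ 179.97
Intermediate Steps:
1/(-31) + 6*30 = -1/31 + 180 = 5579/31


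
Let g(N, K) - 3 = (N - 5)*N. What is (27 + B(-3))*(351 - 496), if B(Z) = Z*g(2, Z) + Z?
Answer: -4785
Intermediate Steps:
g(N, K) = 3 + N*(-5 + N) (g(N, K) = 3 + (N - 5)*N = 3 + (-5 + N)*N = 3 + N*(-5 + N))
B(Z) = -2*Z (B(Z) = Z*(3 + 2² - 5*2) + Z = Z*(3 + 4 - 10) + Z = Z*(-3) + Z = -3*Z + Z = -2*Z)
(27 + B(-3))*(351 - 496) = (27 - 2*(-3))*(351 - 496) = (27 + 6)*(-145) = 33*(-145) = -4785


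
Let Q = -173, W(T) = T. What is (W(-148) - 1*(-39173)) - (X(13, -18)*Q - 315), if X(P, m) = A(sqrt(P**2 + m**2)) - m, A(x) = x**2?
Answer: 127743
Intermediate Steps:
X(P, m) = P**2 + m**2 - m (X(P, m) = (sqrt(P**2 + m**2))**2 - m = (P**2 + m**2) - m = P**2 + m**2 - m)
(W(-148) - 1*(-39173)) - (X(13, -18)*Q - 315) = (-148 - 1*(-39173)) - ((13**2 + (-18)**2 - 1*(-18))*(-173) - 315) = (-148 + 39173) - ((169 + 324 + 18)*(-173) - 315) = 39025 - (511*(-173) - 315) = 39025 - (-88403 - 315) = 39025 - 1*(-88718) = 39025 + 88718 = 127743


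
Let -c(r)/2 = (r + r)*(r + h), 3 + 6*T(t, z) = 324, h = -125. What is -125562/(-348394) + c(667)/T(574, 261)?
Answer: -503790516497/18639079 ≈ -27029.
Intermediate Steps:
T(t, z) = 107/2 (T(t, z) = -½ + (⅙)*324 = -½ + 54 = 107/2)
c(r) = -4*r*(-125 + r) (c(r) = -2*(r + r)*(r - 125) = -2*2*r*(-125 + r) = -4*r*(-125 + r))
-125562/(-348394) + c(667)/T(574, 261) = -125562/(-348394) + (4*667*(125 - 1*667))/(107/2) = -125562*(-1/348394) + (4*667*(125 - 667))*(2/107) = 62781/174197 + (4*667*(-542))*(2/107) = 62781/174197 - 1446056*2/107 = 62781/174197 - 2892112/107 = -503790516497/18639079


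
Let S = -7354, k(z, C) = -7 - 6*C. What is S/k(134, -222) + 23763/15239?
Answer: -80581631/20191675 ≈ -3.9908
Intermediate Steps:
S/k(134, -222) + 23763/15239 = -7354/(-7 - 6*(-222)) + 23763/15239 = -7354/(-7 + 1332) + 23763*(1/15239) = -7354/1325 + 23763/15239 = -80581631/20191675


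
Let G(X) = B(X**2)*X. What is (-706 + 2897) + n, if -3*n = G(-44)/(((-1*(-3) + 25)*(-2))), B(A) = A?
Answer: 35363/21 ≈ 1684.0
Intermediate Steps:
G(X) = X**3 (G(X) = X**2*X = X**3)
n = -10648/21 (n = -(-44)**3/(3*((-1*(-3) + 25)*(-2))) = -(-85184)/(3*((3 + 25)*(-2))) = -(-85184)/(3*(28*(-2))) = -(-85184)/(3*(-56)) = -(-85184)*(-1)/(3*56) = -1/3*10648/7 = -10648/21 ≈ -507.05)
(-706 + 2897) + n = (-706 + 2897) - 10648/21 = 2191 - 10648/21 = 35363/21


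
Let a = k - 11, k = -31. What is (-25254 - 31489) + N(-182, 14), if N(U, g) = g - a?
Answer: -56687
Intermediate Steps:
a = -42 (a = -31 - 11 = -42)
N(U, g) = 42 + g (N(U, g) = g - 1*(-42) = g + 42 = 42 + g)
(-25254 - 31489) + N(-182, 14) = (-25254 - 31489) + (42 + 14) = -56743 + 56 = -56687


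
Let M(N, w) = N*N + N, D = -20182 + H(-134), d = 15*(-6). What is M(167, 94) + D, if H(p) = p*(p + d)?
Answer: 37890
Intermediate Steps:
d = -90
H(p) = p*(-90 + p) (H(p) = p*(p - 90) = p*(-90 + p))
D = 9834 (D = -20182 - 134*(-90 - 134) = -20182 - 134*(-224) = -20182 + 30016 = 9834)
M(N, w) = N + N² (M(N, w) = N² + N = N + N²)
M(167, 94) + D = 167*(1 + 167) + 9834 = 167*168 + 9834 = 28056 + 9834 = 37890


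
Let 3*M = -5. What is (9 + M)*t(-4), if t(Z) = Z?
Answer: -88/3 ≈ -29.333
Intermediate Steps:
M = -5/3 (M = (⅓)*(-5) = -5/3 ≈ -1.6667)
(9 + M)*t(-4) = (9 - 5/3)*(-4) = (22/3)*(-4) = -88/3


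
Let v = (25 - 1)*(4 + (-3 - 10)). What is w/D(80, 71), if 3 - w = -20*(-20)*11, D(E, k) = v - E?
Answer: 4397/296 ≈ 14.855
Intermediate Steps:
v = -216 (v = 24*(4 - 13) = 24*(-9) = -216)
D(E, k) = -216 - E
w = -4397 (w = 3 - (-20*(-20))*11 = 3 - 400*11 = 3 - 1*4400 = 3 - 4400 = -4397)
w/D(80, 71) = -4397/(-216 - 1*80) = -4397/(-216 - 80) = -4397/(-296) = -4397*(-1/296) = 4397/296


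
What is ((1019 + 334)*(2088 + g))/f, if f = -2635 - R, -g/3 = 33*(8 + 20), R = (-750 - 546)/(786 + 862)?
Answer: 23830389/67831 ≈ 351.32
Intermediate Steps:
R = -81/103 (R = -1296/1648 = -1296*1/1648 = -81/103 ≈ -0.78641)
g = -2772 (g = -99*(8 + 20) = -99*28 = -3*924 = -2772)
f = -271324/103 (f = -2635 - 1*(-81/103) = -2635 + 81/103 = -271324/103 ≈ -2634.2)
((1019 + 334)*(2088 + g))/f = ((1019 + 334)*(2088 - 2772))/(-271324/103) = (1353*(-684))*(-103/271324) = -925452*(-103/271324) = 23830389/67831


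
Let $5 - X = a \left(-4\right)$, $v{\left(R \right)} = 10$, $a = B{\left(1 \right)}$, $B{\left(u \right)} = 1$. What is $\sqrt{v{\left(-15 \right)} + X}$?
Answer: $\sqrt{19} \approx 4.3589$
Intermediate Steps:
$a = 1$
$X = 9$ ($X = 5 - 1 \left(-4\right) = 5 - -4 = 5 + 4 = 9$)
$\sqrt{v{\left(-15 \right)} + X} = \sqrt{10 + 9} = \sqrt{19}$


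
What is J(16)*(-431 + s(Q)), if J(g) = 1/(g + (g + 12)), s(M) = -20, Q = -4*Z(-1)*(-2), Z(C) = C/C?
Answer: -41/4 ≈ -10.250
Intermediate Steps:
Z(C) = 1
Q = 8 (Q = -4*1*(-2) = -4*(-2) = 8)
J(g) = 1/(12 + 2*g) (J(g) = 1/(g + (12 + g)) = 1/(12 + 2*g))
J(16)*(-431 + s(Q)) = (1/(2*(6 + 16)))*(-431 - 20) = ((½)/22)*(-451) = ((½)*(1/22))*(-451) = (1/44)*(-451) = -41/4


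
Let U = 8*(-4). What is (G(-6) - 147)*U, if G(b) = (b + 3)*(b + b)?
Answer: 3552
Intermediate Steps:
U = -32
G(b) = 2*b*(3 + b) (G(b) = (3 + b)*(2*b) = 2*b*(3 + b))
(G(-6) - 147)*U = (2*(-6)*(3 - 6) - 147)*(-32) = (2*(-6)*(-3) - 147)*(-32) = (36 - 147)*(-32) = -111*(-32) = 3552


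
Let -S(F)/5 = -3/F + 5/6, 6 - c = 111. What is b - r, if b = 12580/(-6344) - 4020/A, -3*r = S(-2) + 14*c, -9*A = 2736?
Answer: -261794165/542412 ≈ -482.65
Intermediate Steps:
c = -105 (c = 6 - 1*111 = 6 - 111 = -105)
A = -304 (A = -⅑*2736 = -304)
S(F) = -25/6 + 15/F (S(F) = -5*(-3/F + 5/6) = -5*(-3/F + 5*(⅙)) = -5*(-3/F + ⅚) = -5*(⅚ - 3/F) = -25/6 + 15/F)
r = 4445/9 (r = -((-25/6 + 15/(-2)) + 14*(-105))/3 = -((-25/6 + 15*(-½)) - 1470)/3 = -((-25/6 - 15/2) - 1470)/3 = -(-35/3 - 1470)/3 = -⅓*(-4445/3) = 4445/9 ≈ 493.89)
b = 677455/60268 (b = 12580/(-6344) - 4020/(-304) = 12580*(-1/6344) - 4020*(-1/304) = -3145/1586 + 1005/76 = 677455/60268 ≈ 11.241)
b - r = 677455/60268 - 1*4445/9 = 677455/60268 - 4445/9 = -261794165/542412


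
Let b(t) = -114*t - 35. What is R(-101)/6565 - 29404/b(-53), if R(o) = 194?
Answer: -191871902/39435955 ≈ -4.8654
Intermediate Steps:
b(t) = -35 - 114*t
R(-101)/6565 - 29404/b(-53) = 194/6565 - 29404/(-35 - 114*(-53)) = 194*(1/6565) - 29404/(-35 + 6042) = 194/6565 - 29404/6007 = -191871902/39435955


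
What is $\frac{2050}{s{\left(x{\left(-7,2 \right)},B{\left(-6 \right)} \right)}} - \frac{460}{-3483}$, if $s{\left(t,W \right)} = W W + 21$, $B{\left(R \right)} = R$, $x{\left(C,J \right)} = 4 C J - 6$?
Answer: $\frac{2388790}{66177} \approx 36.097$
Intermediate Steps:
$x{\left(C,J \right)} = -6 + 4 C J$ ($x{\left(C,J \right)} = 4 C J - 6 = -6 + 4 C J$)
$s{\left(t,W \right)} = 21 + W^{2}$ ($s{\left(t,W \right)} = W^{2} + 21 = 21 + W^{2}$)
$\frac{2050}{s{\left(x{\left(-7,2 \right)},B{\left(-6 \right)} \right)}} - \frac{460}{-3483} = \frac{2050}{21 + \left(-6\right)^{2}} - \frac{460}{-3483} = \frac{2050}{21 + 36} - - \frac{460}{3483} = \frac{2050}{57} + \frac{460}{3483} = \frac{2388790}{66177}$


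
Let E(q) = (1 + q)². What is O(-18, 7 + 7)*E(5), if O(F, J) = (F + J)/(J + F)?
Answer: 36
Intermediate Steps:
O(F, J) = 1 (O(F, J) = (F + J)/(F + J) = 1)
O(-18, 7 + 7)*E(5) = 1*(1 + 5)² = 1*6² = 1*36 = 36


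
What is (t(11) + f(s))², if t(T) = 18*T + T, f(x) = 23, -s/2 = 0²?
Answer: 53824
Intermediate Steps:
s = 0 (s = -2*0² = -2*0 = 0)
t(T) = 19*T
(t(11) + f(s))² = (19*11 + 23)² = (209 + 23)² = 232² = 53824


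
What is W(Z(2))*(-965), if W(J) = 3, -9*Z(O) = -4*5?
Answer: -2895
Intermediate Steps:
Z(O) = 20/9 (Z(O) = -(-4)*5/9 = -⅑*(-20) = 20/9)
W(Z(2))*(-965) = 3*(-965) = -2895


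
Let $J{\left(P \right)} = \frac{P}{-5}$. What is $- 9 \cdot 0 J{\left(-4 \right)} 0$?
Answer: $0$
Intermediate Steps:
$J{\left(P \right)} = - \frac{P}{5}$ ($J{\left(P \right)} = P \left(- \frac{1}{5}\right) = - \frac{P}{5}$)
$- 9 \cdot 0 J{\left(-4 \right)} 0 = - 9 \cdot 0 \left(\left(- \frac{1}{5}\right) \left(-4\right)\right) 0 = - 9 \cdot 0 \cdot \frac{4}{5} \cdot 0 = - 9 \cdot 0 \cdot 0 = \left(-9\right) 0 = 0$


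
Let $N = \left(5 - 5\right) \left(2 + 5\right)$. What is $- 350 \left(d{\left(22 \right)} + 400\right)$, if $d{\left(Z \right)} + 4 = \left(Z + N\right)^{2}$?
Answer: $-308000$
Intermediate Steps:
$N = 0$ ($N = 0 \cdot 7 = 0$)
$d{\left(Z \right)} = -4 + Z^{2}$ ($d{\left(Z \right)} = -4 + \left(Z + 0\right)^{2} = -4 + Z^{2}$)
$- 350 \left(d{\left(22 \right)} + 400\right) = - 350 \left(\left(-4 + 22^{2}\right) + 400\right) = - 350 \left(\left(-4 + 484\right) + 400\right) = - 350 \left(480 + 400\right) = \left(-350\right) 880 = -308000$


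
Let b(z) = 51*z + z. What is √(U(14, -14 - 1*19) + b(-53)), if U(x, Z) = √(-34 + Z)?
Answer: √(-2756 + I*√67) ≈ 0.07796 + 52.498*I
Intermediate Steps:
b(z) = 52*z
√(U(14, -14 - 1*19) + b(-53)) = √(√(-34 + (-14 - 1*19)) + 52*(-53)) = √(√(-34 + (-14 - 19)) - 2756) = √(√(-34 - 33) - 2756) = √(√(-67) - 2756) = √(I*√67 - 2756) = √(-2756 + I*√67)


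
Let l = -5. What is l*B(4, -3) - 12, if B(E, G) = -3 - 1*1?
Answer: 8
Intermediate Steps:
B(E, G) = -4 (B(E, G) = -3 - 1 = -4)
l*B(4, -3) - 12 = -5*(-4) - 12 = 20 - 12 = 8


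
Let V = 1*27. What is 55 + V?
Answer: 82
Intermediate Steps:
V = 27
55 + V = 55 + 27 = 82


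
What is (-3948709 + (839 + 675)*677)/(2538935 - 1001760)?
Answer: -2923731/1537175 ≈ -1.9020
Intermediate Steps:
(-3948709 + (839 + 675)*677)/(2538935 - 1001760) = (-3948709 + 1514*677)/1537175 = (-3948709 + 1024978)*(1/1537175) = -2923731*1/1537175 = -2923731/1537175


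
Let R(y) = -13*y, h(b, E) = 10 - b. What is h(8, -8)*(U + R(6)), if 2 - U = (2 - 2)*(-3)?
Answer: -152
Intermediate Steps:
U = 2 (U = 2 - (2 - 2)*(-3) = 2 - 0*(-3) = 2 - 1*0 = 2 + 0 = 2)
h(8, -8)*(U + R(6)) = (10 - 1*8)*(2 - 13*6) = (10 - 8)*(2 - 78) = 2*(-76) = -152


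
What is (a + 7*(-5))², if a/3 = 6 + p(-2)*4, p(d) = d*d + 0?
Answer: 961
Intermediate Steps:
p(d) = d² (p(d) = d² + 0 = d²)
a = 66 (a = 3*(6 + (-2)²*4) = 3*(6 + 4*4) = 3*(6 + 16) = 3*22 = 66)
(a + 7*(-5))² = (66 + 7*(-5))² = (66 - 35)² = 31² = 961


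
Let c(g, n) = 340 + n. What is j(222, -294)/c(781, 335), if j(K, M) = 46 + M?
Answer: -248/675 ≈ -0.36741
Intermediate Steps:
j(222, -294)/c(781, 335) = (46 - 294)/(340 + 335) = -248/675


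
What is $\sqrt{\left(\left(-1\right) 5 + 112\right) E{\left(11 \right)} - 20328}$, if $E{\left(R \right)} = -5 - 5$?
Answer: $i \sqrt{21398} \approx 146.28 i$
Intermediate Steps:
$E{\left(R \right)} = -10$ ($E{\left(R \right)} = -5 - 5 = -10$)
$\sqrt{\left(\left(-1\right) 5 + 112\right) E{\left(11 \right)} - 20328} = \sqrt{\left(\left(-1\right) 5 + 112\right) \left(-10\right) - 20328} = \sqrt{\left(-5 + 112\right) \left(-10\right) - 20328} = \sqrt{107 \left(-10\right) - 20328} = \sqrt{-1070 - 20328} = \sqrt{-21398} = i \sqrt{21398}$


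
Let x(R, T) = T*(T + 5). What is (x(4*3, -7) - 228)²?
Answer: 45796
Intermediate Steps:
x(R, T) = T*(5 + T)
(x(4*3, -7) - 228)² = (-7*(5 - 7) - 228)² = (-7*(-2) - 228)² = (14 - 228)² = (-214)² = 45796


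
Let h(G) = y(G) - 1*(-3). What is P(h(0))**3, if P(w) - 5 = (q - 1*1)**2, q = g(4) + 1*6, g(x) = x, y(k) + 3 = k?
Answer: 636056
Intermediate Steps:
y(k) = -3 + k
h(G) = G (h(G) = (-3 + G) - 1*(-3) = (-3 + G) + 3 = G)
q = 10 (q = 4 + 1*6 = 4 + 6 = 10)
P(w) = 86 (P(w) = 5 + (10 - 1*1)**2 = 5 + (10 - 1)**2 = 5 + 9**2 = 5 + 81 = 86)
P(h(0))**3 = 86**3 = 636056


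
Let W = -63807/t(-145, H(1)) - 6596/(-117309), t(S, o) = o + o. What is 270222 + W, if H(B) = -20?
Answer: 1275464303123/4692360 ≈ 2.7182e+5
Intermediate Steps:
t(S, o) = 2*o
W = 7485399203/4692360 (W = -63807/(2*(-20)) - 6596/(-117309) = -63807/(-40) - 6596*(-1/117309) = -63807*(-1/40) + 6596/117309 = 63807/40 + 6596/117309 = 7485399203/4692360 ≈ 1595.2)
270222 + W = 270222 + 7485399203/4692360 = 1275464303123/4692360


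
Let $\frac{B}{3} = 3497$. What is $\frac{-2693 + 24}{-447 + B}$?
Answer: $- \frac{2669}{10044} \approx -0.26573$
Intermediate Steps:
$B = 10491$ ($B = 3 \cdot 3497 = 10491$)
$\frac{-2693 + 24}{-447 + B} = \frac{-2693 + 24}{-447 + 10491} = - \frac{2669}{10044}$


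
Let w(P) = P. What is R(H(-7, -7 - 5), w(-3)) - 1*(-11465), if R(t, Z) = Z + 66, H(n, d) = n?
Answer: 11528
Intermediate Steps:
R(t, Z) = 66 + Z
R(H(-7, -7 - 5), w(-3)) - 1*(-11465) = (66 - 3) - 1*(-11465) = 63 + 11465 = 11528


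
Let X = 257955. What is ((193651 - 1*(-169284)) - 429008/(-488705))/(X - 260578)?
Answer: -177368578183/1281873215 ≈ -138.37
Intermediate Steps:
((193651 - 1*(-169284)) - 429008/(-488705))/(X - 260578) = ((193651 - 1*(-169284)) - 429008/(-488705))/(257955 - 260578) = ((193651 + 169284) - 429008*(-1/488705))/(-2623) = (362935 + 429008/488705)*(-1/2623) = (177368578183/488705)*(-1/2623) = -177368578183/1281873215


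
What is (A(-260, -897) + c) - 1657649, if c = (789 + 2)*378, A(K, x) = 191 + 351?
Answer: -1358109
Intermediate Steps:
A(K, x) = 542
c = 298998 (c = 791*378 = 298998)
(A(-260, -897) + c) - 1657649 = (542 + 298998) - 1657649 = 299540 - 1657649 = -1358109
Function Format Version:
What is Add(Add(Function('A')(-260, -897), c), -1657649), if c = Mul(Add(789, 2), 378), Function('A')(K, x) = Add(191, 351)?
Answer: -1358109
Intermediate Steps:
Function('A')(K, x) = 542
c = 298998 (c = Mul(791, 378) = 298998)
Add(Add(Function('A')(-260, -897), c), -1657649) = Add(Add(542, 298998), -1657649) = Add(299540, -1657649) = -1358109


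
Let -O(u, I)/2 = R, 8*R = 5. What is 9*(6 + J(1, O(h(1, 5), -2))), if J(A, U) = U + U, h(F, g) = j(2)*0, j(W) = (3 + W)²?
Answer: 63/2 ≈ 31.500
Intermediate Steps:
R = 5/8 (R = (⅛)*5 = 5/8 ≈ 0.62500)
h(F, g) = 0 (h(F, g) = (3 + 2)²*0 = 5²*0 = 25*0 = 0)
O(u, I) = -5/4 (O(u, I) = -2*5/8 = -5/4)
J(A, U) = 2*U
9*(6 + J(1, O(h(1, 5), -2))) = 9*(6 + 2*(-5/4)) = 9*(6 - 5/2) = 9*(7/2) = 63/2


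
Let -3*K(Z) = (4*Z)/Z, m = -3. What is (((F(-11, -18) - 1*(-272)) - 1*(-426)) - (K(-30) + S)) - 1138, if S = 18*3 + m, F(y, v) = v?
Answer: -1523/3 ≈ -507.67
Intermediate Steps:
S = 51 (S = 18*3 - 3 = 54 - 3 = 51)
K(Z) = -4/3 (K(Z) = -4*Z/(3*Z) = -1/3*4 = -4/3)
(((F(-11, -18) - 1*(-272)) - 1*(-426)) - (K(-30) + S)) - 1138 = (((-18 - 1*(-272)) - 1*(-426)) - (-4/3 + 51)) - 1138 = (((-18 + 272) + 426) - 1*149/3) - 1138 = ((254 + 426) - 149/3) - 1138 = (680 - 149/3) - 1138 = 1891/3 - 1138 = -1523/3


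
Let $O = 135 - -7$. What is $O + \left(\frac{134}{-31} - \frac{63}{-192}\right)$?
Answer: $\frac{273803}{1984} \approx 138.01$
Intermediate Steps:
$O = 142$ ($O = 135 + 7 = 142$)
$O + \left(\frac{134}{-31} - \frac{63}{-192}\right) = 142 + \left(\frac{134}{-31} - \frac{63}{-192}\right) = 142 + \left(134 \left(- \frac{1}{31}\right) - - \frac{21}{64}\right) = 142 + \left(- \frac{134}{31} + \frac{21}{64}\right) = 142 - \frac{7925}{1984} = \frac{273803}{1984}$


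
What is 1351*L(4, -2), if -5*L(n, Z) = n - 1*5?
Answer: 1351/5 ≈ 270.20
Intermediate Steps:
L(n, Z) = 1 - n/5 (L(n, Z) = -(n - 1*5)/5 = -(n - 5)/5 = -(-5 + n)/5 = 1 - n/5)
1351*L(4, -2) = 1351*(1 - ⅕*4) = 1351*(1 - ⅘) = 1351*(⅕) = 1351/5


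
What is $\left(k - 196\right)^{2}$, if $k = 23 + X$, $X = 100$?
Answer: $5329$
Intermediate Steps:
$k = 123$ ($k = 23 + 100 = 123$)
$\left(k - 196\right)^{2} = \left(123 - 196\right)^{2} = \left(-73\right)^{2} = 5329$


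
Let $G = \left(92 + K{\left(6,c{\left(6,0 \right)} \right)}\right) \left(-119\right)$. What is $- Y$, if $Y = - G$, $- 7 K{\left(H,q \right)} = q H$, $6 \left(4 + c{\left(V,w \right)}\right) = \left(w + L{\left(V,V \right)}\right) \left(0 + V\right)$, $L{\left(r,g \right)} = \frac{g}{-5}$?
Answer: $- \frac{57392}{5} \approx -11478.0$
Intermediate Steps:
$L{\left(r,g \right)} = - \frac{g}{5}$ ($L{\left(r,g \right)} = g \left(- \frac{1}{5}\right) = - \frac{g}{5}$)
$c{\left(V,w \right)} = -4 + \frac{V \left(w - \frac{V}{5}\right)}{6}$ ($c{\left(V,w \right)} = -4 + \frac{\left(w - \frac{V}{5}\right) \left(0 + V\right)}{6} = -4 + \frac{\left(w - \frac{V}{5}\right) V}{6} = -4 + \frac{V \left(w - \frac{V}{5}\right)}{6}$)
$K{\left(H,q \right)} = - \frac{H q}{7}$ ($K{\left(H,q \right)} = - \frac{q H}{7} = - \frac{H q}{7}$)
$G = - \frac{57392}{5}$ ($G = \left(92 - \frac{6 \left(-4 - \frac{6^{2}}{30} + \frac{1}{6} \cdot 6 \cdot 0\right)}{7}\right) \left(-119\right) = \left(92 - \frac{6 \left(-4 - \frac{6}{5} + 0\right)}{7}\right) \left(-119\right) = \left(92 - \frac{6}{7} \left(- \frac{26}{5}\right)\right) \left(-119\right) = \left(92 + \frac{156}{35}\right) \left(-119\right) = \frac{3376}{35} \left(-119\right) = - \frac{57392}{5} \approx -11478.0$)
$Y = \frac{57392}{5}$ ($Y = \left(-1\right) \left(- \frac{57392}{5}\right) = \frac{57392}{5} \approx 11478.0$)
$- Y = \left(-1\right) \frac{57392}{5} = - \frac{57392}{5}$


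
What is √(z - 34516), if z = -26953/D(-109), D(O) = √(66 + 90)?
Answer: √(-209995344 - 2102334*√39)/78 ≈ 191.5*I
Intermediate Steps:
D(O) = 2*√39 (D(O) = √156 = 2*√39)
z = -26953*√39/78 ≈ -2158.0
√(z - 34516) = √(-26953*√39/78 - 34516) = √(-34516 - 26953*√39/78)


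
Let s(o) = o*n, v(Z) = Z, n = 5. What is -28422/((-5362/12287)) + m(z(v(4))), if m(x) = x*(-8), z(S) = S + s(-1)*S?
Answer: 174953725/2681 ≈ 65257.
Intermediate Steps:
s(o) = 5*o (s(o) = o*5 = 5*o)
z(S) = -4*S (z(S) = S + (5*(-1))*S = S - 5*S = -4*S)
m(x) = -8*x
-28422/((-5362/12287)) + m(z(v(4))) = -28422/((-5362/12287)) - (-32)*4 = -28422/((-5362*1/12287)) - 8*(-16) = -28422/(-5362/12287) + 128 = -28422*(-12287/5362) + 128 = 174610557/2681 + 128 = 174953725/2681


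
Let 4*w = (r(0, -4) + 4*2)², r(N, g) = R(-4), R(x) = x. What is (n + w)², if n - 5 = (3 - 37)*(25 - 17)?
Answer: 69169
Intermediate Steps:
r(N, g) = -4
w = 4 (w = (-4 + 4*2)²/4 = (-4 + 8)²/4 = (¼)*4² = (¼)*16 = 4)
n = -267 (n = 5 + (3 - 37)*(25 - 17) = 5 - 34*8 = 5 - 272 = -267)
(n + w)² = (-267 + 4)² = (-263)² = 69169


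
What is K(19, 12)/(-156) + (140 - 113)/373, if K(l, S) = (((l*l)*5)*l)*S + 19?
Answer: -153507295/58188 ≈ -2638.1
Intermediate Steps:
K(l, S) = 19 + 5*S*l**3 (K(l, S) = ((l**2*5)*l)*S + 19 = ((5*l**2)*l)*S + 19 = (5*l**3)*S + 19 = 5*S*l**3 + 19 = 19 + 5*S*l**3)
K(19, 12)/(-156) + (140 - 113)/373 = (19 + 5*12*19**3)/(-156) + (140 - 113)/373 = (19 + 5*12*6859)*(-1/156) + 27*(1/373) = (19 + 411540)*(-1/156) + 27/373 = 411559*(-1/156) + 27/373 = -411559/156 + 27/373 = -153507295/58188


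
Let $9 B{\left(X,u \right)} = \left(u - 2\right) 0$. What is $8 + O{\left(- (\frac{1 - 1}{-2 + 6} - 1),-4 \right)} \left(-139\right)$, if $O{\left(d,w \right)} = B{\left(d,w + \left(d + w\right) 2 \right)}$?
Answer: $8$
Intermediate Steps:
$B{\left(X,u \right)} = 0$ ($B{\left(X,u \right)} = \frac{\left(u - 2\right) 0}{9} = \frac{\left(-2 + u\right) 0}{9} = \frac{1}{9} \cdot 0 = 0$)
$O{\left(d,w \right)} = 0$
$8 + O{\left(- (\frac{1 - 1}{-2 + 6} - 1),-4 \right)} \left(-139\right) = 8 + 0 \left(-139\right) = 8 + 0 = 8$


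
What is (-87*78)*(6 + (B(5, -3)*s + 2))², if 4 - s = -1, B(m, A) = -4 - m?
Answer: -9290034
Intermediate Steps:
s = 5 (s = 4 - 1*(-1) = 4 + 1 = 5)
(-87*78)*(6 + (B(5, -3)*s + 2))² = (-87*78)*(6 + ((-4 - 1*5)*5 + 2))² = -6786*(6 + ((-4 - 5)*5 + 2))² = -6786*(6 + (-9*5 + 2))² = -6786*(6 + (-45 + 2))² = -6786*(6 - 43)² = -6786*(-37)² = -6786*1369 = -9290034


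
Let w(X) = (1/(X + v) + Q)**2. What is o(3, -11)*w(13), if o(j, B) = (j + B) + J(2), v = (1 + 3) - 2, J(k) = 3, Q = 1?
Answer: -256/45 ≈ -5.6889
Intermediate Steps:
v = 2 (v = 4 - 2 = 2)
w(X) = (1 + 1/(2 + X))**2 (w(X) = (1/(X + 2) + 1)**2 = (1/(2 + X) + 1)**2 = (1 + 1/(2 + X))**2)
o(j, B) = 3 + B + j (o(j, B) = (j + B) + 3 = (B + j) + 3 = 3 + B + j)
o(3, -11)*w(13) = (3 - 11 + 3)*((3 + 13)**2/(2 + 13)**2) = -5*16**2/15**2 = -256/45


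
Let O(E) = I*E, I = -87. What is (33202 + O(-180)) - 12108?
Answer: 36754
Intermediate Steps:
O(E) = -87*E
(33202 + O(-180)) - 12108 = (33202 - 87*(-180)) - 12108 = (33202 + 15660) - 12108 = 48862 - 12108 = 36754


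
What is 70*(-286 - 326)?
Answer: -42840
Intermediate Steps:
70*(-286 - 326) = 70*(-612) = -42840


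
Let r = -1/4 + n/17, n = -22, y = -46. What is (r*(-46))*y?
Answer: -55545/17 ≈ -3267.4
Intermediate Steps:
r = -105/68 (r = -1/4 - 22/17 = -1*¼ - 22*1/17 = -¼ - 22/17 = -105/68 ≈ -1.5441)
(r*(-46))*y = -105/68*(-46)*(-46) = (2415/34)*(-46) = -55545/17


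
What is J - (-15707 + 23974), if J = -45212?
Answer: -53479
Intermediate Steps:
J - (-15707 + 23974) = -45212 - (-15707 + 23974) = -45212 - 1*8267 = -45212 - 8267 = -53479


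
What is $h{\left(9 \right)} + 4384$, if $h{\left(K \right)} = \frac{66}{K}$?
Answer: $\frac{13174}{3} \approx 4391.3$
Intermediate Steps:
$h{\left(9 \right)} + 4384 = \frac{66}{9} + 4384 = 66 \cdot \frac{1}{9} + 4384 = \frac{22}{3} + 4384 = \frac{13174}{3}$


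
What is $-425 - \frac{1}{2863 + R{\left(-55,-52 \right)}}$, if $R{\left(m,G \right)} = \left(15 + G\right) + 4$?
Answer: $- \frac{1202751}{2830} \approx -425.0$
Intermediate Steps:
$R{\left(m,G \right)} = 19 + G$
$-425 - \frac{1}{2863 + R{\left(-55,-52 \right)}} = -425 - \frac{1}{2863 + \left(19 - 52\right)} = -425 - \frac{1}{2863 - 33} = -425 - \frac{1}{2830} = - \frac{1202751}{2830}$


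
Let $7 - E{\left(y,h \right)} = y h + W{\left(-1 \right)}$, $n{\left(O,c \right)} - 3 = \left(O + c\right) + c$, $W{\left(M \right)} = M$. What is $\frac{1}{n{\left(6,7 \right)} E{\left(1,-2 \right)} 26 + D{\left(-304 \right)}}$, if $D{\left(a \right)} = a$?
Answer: $\frac{1}{5676} \approx 0.00017618$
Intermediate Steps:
$n{\left(O,c \right)} = 3 + O + 2 c$ ($n{\left(O,c \right)} = 3 + \left(\left(O + c\right) + c\right) = 3 + \left(O + 2 c\right) = 3 + O + 2 c$)
$E{\left(y,h \right)} = 8 - h y$ ($E{\left(y,h \right)} = 7 - \left(y h - 1\right) = 7 - \left(h y - 1\right) = 7 - \left(-1 + h y\right) = 8 - h y$)
$\frac{1}{n{\left(6,7 \right)} E{\left(1,-2 \right)} 26 + D{\left(-304 \right)}} = \frac{1}{\left(3 + 6 + 2 \cdot 7\right) \left(8 - \left(-2\right) 1\right) 26 - 304} = \frac{1}{\left(3 + 6 + 14\right) \left(8 + 2\right) 26 - 304} = \frac{1}{23 \cdot 10 \cdot 26 - 304} = \frac{1}{230 \cdot 26 - 304} = \frac{1}{5980 - 304} = \frac{1}{5676}$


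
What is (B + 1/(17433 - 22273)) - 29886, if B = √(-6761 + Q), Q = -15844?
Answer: -144648241/4840 + I*√22605 ≈ -29886.0 + 150.35*I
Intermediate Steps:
B = I*√22605 (B = √(-6761 - 15844) = √(-22605) = I*√22605 ≈ 150.35*I)
(B + 1/(17433 - 22273)) - 29886 = (I*√22605 + 1/(17433 - 22273)) - 29886 = (I*√22605 + 1/(-4840)) - 29886 = (I*√22605 - 1/4840) - 29886 = (-1/4840 + I*√22605) - 29886 = -144648241/4840 + I*√22605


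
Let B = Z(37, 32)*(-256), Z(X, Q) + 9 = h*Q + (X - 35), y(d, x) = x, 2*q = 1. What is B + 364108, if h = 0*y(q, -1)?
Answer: 365900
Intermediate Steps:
q = 1/2 (q = (1/2)*1 = 1/2 ≈ 0.50000)
h = 0 (h = 0*(-1) = 0)
Z(X, Q) = -44 + X (Z(X, Q) = -9 + (0*Q + (X - 35)) = -9 + (0 + (-35 + X)) = -9 + (-35 + X) = -44 + X)
B = 1792 (B = (-44 + 37)*(-256) = -7*(-256) = 1792)
B + 364108 = 1792 + 364108 = 365900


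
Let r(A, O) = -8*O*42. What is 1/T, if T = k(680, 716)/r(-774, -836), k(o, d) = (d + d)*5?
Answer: 35112/895 ≈ 39.231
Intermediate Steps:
k(o, d) = 10*d (k(o, d) = (2*d)*5 = 10*d)
r(A, O) = -336*O
T = 895/35112 (T = (10*716)/((-336*(-836))) = 7160/280896 = 7160*(1/280896) = 895/35112 ≈ 0.025490)
1/T = 1/(895/35112) = 35112/895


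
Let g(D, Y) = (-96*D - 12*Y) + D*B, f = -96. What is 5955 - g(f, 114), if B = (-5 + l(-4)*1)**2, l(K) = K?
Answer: 5883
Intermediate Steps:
B = 81 (B = (-5 - 4*1)**2 = (-5 - 4)**2 = (-9)**2 = 81)
g(D, Y) = -15*D - 12*Y (g(D, Y) = (-96*D - 12*Y) + D*81 = (-96*D - 12*Y) + 81*D = -15*D - 12*Y)
5955 - g(f, 114) = 5955 - (-15*(-96) - 12*114) = 5955 - (1440 - 1368) = 5955 - 1*72 = 5955 - 72 = 5883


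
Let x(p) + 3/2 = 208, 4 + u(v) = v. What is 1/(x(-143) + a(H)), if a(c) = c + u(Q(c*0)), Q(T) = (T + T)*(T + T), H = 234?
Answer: 2/873 ≈ 0.0022909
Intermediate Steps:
Q(T) = 4*T**2 (Q(T) = (2*T)*(2*T) = 4*T**2)
u(v) = -4 + v
x(p) = 413/2 (x(p) = -3/2 + 208 = 413/2)
a(c) = -4 + c (a(c) = c + (-4 + 4*(c*0)**2) = c + (-4 + 4*0**2) = c + (-4 + 4*0) = c + (-4 + 0) = c - 4 = -4 + c)
1/(x(-143) + a(H)) = 1/(413/2 + (-4 + 234)) = 1/(413/2 + 230) = 1/(873/2) = 2/873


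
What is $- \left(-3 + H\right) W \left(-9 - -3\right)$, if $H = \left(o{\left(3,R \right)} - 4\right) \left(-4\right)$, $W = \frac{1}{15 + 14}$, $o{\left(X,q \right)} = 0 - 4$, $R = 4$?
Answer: $6$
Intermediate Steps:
$o{\left(X,q \right)} = -4$ ($o{\left(X,q \right)} = 0 - 4 = -4$)
$W = \frac{1}{29} \approx 0.034483$
$H = 32$ ($H = \left(-4 - 4\right) \left(-4\right) = \left(-8\right) \left(-4\right) = 32$)
$- \left(-3 + H\right) W \left(-9 - -3\right) = - \left(-3 + 32\right) \frac{1}{29} \left(-9 - -3\right) = - 29 \cdot \frac{1}{29} \left(-9 + 3\right) = - 1 \left(-6\right) = \left(-1\right) \left(-6\right) = 6$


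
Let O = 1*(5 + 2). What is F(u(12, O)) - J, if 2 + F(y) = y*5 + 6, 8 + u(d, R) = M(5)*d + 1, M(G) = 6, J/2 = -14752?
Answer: 29833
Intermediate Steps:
J = -29504 (J = 2*(-14752) = -29504)
O = 7 (O = 1*7 = 7)
u(d, R) = -7 + 6*d (u(d, R) = -8 + (6*d + 1) = -8 + (1 + 6*d) = -7 + 6*d)
F(y) = 4 + 5*y (F(y) = -2 + (y*5 + 6) = -2 + (5*y + 6) = -2 + (6 + 5*y) = 4 + 5*y)
F(u(12, O)) - J = (4 + 5*(-7 + 6*12)) - 1*(-29504) = (4 + 5*(-7 + 72)) + 29504 = (4 + 5*65) + 29504 = (4 + 325) + 29504 = 329 + 29504 = 29833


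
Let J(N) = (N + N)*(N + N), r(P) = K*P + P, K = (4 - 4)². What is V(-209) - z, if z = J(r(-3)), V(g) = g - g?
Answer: -36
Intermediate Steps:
K = 0 (K = 0² = 0)
V(g) = 0
r(P) = P (r(P) = 0*P + P = 0 + P = P)
J(N) = 4*N² (J(N) = (2*N)*(2*N) = 4*N²)
z = 36 (z = 4*(-3)² = 4*9 = 36)
V(-209) - z = 0 - 1*36 = 0 - 36 = -36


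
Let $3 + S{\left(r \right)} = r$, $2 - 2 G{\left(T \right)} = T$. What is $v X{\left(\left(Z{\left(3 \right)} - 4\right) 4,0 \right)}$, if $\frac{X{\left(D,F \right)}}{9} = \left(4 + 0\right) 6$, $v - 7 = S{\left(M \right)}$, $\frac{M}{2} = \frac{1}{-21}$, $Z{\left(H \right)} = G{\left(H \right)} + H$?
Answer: $\frac{5904}{7} \approx 843.43$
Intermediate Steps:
$G{\left(T \right)} = 1 - \frac{T}{2}$
$Z{\left(H \right)} = 1 + \frac{H}{2}$ ($Z{\left(H \right)} = \left(1 - \frac{H}{2}\right) + H = 1 + \frac{H}{2}$)
$M = - \frac{2}{21}$ ($M = \frac{2}{-21} = 2 \left(- \frac{1}{21}\right) = - \frac{2}{21} \approx -0.095238$)
$S{\left(r \right)} = -3 + r$
$v = \frac{82}{21}$ ($v = 7 - \frac{65}{21} = \frac{82}{21} \approx 3.9048$)
$X{\left(D,F \right)} = 216$ ($X{\left(D,F \right)} = 9 \left(4 + 0\right) 6 = 9 \cdot 4 \cdot 6 = 9 \cdot 24 = 216$)
$v X{\left(\left(Z{\left(3 \right)} - 4\right) 4,0 \right)} = \frac{82}{21} \cdot 216 = \frac{5904}{7}$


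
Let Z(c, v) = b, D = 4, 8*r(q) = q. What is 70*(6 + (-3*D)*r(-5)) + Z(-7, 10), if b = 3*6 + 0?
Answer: 963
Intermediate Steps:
r(q) = q/8
b = 18 (b = 18 + 0 = 18)
Z(c, v) = 18
70*(6 + (-3*D)*r(-5)) + Z(-7, 10) = 70*(6 + (-3*4)*((⅛)*(-5))) + 18 = 70*(6 - 12*(-5/8)) + 18 = 70*(6 + 15/2) + 18 = 70*(27/2) + 18 = 945 + 18 = 963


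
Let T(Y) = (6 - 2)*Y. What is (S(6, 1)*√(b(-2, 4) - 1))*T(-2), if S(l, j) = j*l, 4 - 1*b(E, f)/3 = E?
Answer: -48*√17 ≈ -197.91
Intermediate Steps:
b(E, f) = 12 - 3*E
T(Y) = 4*Y
(S(6, 1)*√(b(-2, 4) - 1))*T(-2) = ((1*6)*√((12 - 3*(-2)) - 1))*(4*(-2)) = (6*√((12 + 6) - 1))*(-8) = (6*√(18 - 1))*(-8) = (6*√17)*(-8) = -48*√17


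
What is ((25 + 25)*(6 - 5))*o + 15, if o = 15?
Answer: 765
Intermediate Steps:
((25 + 25)*(6 - 5))*o + 15 = ((25 + 25)*(6 - 5))*15 + 15 = (50*1)*15 + 15 = 50*15 + 15 = 750 + 15 = 765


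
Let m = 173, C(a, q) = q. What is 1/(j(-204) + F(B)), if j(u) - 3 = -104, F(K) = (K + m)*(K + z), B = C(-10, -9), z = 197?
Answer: 1/30731 ≈ 3.2540e-5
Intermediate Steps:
B = -9
F(K) = (173 + K)*(197 + K) (F(K) = (K + 173)*(K + 197) = (173 + K)*(197 + K))
j(u) = -101 (j(u) = 3 - 104 = -101)
1/(j(-204) + F(B)) = 1/(-101 + (34081 + (-9)² + 370*(-9))) = 1/(-101 + (34081 + 81 - 3330)) = 1/(-101 + 30832) = 1/30731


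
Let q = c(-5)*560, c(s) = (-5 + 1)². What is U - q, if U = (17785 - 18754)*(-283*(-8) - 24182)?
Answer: 21229582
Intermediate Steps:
c(s) = 16 (c(s) = (-4)² = 16)
U = 21238542 (U = -969*(2264 - 24182) = -969*(-21918) = 21238542)
q = 8960 (q = 16*560 = 8960)
U - q = 21238542 - 1*8960 = 21238542 - 8960 = 21229582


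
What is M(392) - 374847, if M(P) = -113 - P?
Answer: -375352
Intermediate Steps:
M(392) - 374847 = (-113 - 1*392) - 374847 = (-113 - 392) - 374847 = -505 - 374847 = -375352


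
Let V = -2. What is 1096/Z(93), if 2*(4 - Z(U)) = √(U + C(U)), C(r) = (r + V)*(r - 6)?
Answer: -64/29 - 24*√890/29 ≈ -26.896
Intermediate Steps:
C(r) = (-6 + r)*(-2 + r) (C(r) = (r - 2)*(r - 6) = (-2 + r)*(-6 + r) = (-6 + r)*(-2 + r))
Z(U) = 4 - √(12 + U² - 7*U)/2 (Z(U) = 4 - √(U + (12 + U² - 8*U))/2 = 4 - √(12 + U² - 7*U)/2)
1096/Z(93) = 1096/(4 - √(12 + 93² - 7*93)/2) = 1096/(4 - √(12 + 8649 - 651)/2) = 1096/(4 - 3*√890/2)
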